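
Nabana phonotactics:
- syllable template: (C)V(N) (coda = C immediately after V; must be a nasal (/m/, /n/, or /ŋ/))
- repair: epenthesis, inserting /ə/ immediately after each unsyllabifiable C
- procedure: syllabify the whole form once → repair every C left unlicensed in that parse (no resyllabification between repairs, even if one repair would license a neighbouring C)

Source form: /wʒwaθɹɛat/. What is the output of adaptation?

The consonants /w/, /ʒ/, /θ/, /t/ cannot be parsed into a legal (C)V(N) syllable (only a nasal (/m/, /n/, or /ŋ/) is licensed in coda position; onsets are limited to one consonant).
Epenthesis after each stranded consonant: /w/ → /wə/, /ʒ/ → /ʒə/, /θ/ → /θə/, /t/ → /tə/.

wəʒəwaθəɹɛatə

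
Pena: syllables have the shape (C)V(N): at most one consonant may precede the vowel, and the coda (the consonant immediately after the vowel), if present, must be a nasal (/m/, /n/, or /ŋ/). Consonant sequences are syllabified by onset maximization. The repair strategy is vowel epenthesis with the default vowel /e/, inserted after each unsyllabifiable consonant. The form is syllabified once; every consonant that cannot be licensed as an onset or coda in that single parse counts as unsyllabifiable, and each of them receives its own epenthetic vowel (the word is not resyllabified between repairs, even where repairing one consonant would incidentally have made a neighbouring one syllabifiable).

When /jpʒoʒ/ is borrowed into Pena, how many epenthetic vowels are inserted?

3

The unsyllabifiable consonants are /j/, /p/, /ʒ/; each receives one epenthetic vowel.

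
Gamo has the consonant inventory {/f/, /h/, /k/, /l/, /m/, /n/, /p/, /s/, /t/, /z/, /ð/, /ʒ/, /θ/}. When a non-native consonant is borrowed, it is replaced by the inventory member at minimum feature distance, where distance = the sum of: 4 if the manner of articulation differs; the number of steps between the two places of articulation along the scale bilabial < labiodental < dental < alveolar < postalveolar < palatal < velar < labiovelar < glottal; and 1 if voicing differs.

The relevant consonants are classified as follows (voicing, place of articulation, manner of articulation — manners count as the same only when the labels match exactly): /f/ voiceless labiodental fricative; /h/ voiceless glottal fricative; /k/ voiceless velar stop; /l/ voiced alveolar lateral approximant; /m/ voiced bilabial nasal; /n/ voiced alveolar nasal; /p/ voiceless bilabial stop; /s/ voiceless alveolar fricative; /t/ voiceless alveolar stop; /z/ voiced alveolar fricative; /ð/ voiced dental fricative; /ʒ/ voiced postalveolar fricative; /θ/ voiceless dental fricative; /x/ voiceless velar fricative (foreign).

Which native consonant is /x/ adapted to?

/h/ is closest: same manner (fricative), place distance 2 (velar→glottal), same voicing; total 2. Next closest is /s/ at distance 3.

h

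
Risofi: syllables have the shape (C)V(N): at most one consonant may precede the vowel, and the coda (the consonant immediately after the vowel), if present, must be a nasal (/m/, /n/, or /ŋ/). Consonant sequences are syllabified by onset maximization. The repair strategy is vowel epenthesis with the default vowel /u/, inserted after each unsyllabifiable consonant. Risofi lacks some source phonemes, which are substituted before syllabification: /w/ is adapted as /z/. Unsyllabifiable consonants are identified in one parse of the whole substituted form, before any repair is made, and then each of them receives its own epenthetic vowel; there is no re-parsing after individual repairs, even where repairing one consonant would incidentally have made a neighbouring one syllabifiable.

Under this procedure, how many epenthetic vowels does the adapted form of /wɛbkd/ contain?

3

After substitution the input is /zɛbkd/.
The unsyllabifiable consonants are /b/, /k/, /d/; each receives one epenthetic vowel.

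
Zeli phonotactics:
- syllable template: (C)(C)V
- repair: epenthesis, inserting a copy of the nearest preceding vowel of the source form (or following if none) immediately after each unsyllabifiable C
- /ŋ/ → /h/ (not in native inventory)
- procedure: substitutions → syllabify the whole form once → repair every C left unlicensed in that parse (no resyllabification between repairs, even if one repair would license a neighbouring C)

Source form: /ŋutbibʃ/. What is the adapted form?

Substitution: /ŋ/ → /h/, giving /hutbibʃ/.
Syllabifying with onset maximization leaves /b/, /ʃ/ stranded (no codas are permitted; onsets may contain at most 2 consonants).
Epenthesis after each stranded consonant: /b/ → /bi/, /ʃ/ → /ʃi/.

hutbibiʃi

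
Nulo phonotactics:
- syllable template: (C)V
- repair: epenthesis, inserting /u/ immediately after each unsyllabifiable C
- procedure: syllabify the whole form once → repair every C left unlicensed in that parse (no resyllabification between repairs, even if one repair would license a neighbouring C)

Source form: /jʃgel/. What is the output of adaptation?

juʃugelu

Under (C)V, the unsyllabifiable consonants are /j/, /ʃ/, /l/ (no codas are permitted; onsets are limited to one consonant).
Inserting the epenthetic vowel yields /j/ → /ju/, /ʃ/ → /ʃu/, /l/ → /lu/.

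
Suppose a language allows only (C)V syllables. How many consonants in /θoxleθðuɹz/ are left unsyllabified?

4

Under (C)V, the unsyllabifiable consonants are /x/, /θ/, /ɹ/, /z/ (no codas are permitted; onsets are limited to one consonant).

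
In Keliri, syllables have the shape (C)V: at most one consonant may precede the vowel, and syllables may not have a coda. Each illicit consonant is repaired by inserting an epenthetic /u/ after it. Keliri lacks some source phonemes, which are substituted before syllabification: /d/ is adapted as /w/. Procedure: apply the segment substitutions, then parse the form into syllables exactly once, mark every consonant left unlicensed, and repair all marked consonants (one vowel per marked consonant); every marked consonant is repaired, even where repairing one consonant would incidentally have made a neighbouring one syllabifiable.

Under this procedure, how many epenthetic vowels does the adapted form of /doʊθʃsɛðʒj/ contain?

5

After substitution the input is /woʊθʃsɛðʒj/.
The unsyllabifiable consonants are /θ/, /ʃ/, /ð/, /ʒ/, /j/; each receives one epenthetic vowel.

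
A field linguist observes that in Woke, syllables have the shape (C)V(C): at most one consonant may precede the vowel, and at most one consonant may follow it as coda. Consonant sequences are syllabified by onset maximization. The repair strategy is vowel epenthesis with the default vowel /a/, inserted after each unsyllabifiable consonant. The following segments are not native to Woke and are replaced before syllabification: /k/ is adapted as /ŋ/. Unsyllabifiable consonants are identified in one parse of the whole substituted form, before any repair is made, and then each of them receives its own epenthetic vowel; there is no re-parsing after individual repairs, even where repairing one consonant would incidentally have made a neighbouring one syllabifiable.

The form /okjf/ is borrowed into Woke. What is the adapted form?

Substitution: /k/ → /ŋ/, giving /oŋjf/.
The consonants /j/, /f/ cannot be parsed into a legal (C)V(C) syllable (at most one coda consonant is licensed; onsets are limited to one consonant).
Inserting the epenthetic vowel yields /j/ → /ja/, /f/ → /fa/.

oŋjafa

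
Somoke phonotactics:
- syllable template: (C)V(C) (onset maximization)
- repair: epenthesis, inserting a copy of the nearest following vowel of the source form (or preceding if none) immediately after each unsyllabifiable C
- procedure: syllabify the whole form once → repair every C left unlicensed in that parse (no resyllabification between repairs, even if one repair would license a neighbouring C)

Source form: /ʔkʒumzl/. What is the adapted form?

Under (C)V(C), the unsyllabifiable consonants are /ʔ/, /k/, /z/, /l/ (at most one coda consonant is licensed; onsets are limited to one consonant).
Epenthesis after each stranded consonant: /ʔ/ → /ʔu/, /k/ → /ku/, /z/ → /zu/, /l/ → /lu/.

ʔukuʒumzulu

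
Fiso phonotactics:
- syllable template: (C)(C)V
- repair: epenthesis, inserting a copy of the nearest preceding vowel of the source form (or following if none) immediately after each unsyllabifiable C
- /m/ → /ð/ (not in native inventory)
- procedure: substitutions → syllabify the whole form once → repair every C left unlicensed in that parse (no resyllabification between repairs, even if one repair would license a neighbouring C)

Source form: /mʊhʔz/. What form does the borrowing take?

Substitution: /m/ → /ð/, giving /ðʊhʔz/.
The consonants /h/, /ʔ/, /z/ cannot be parsed into a legal (C)(C)V syllable (no codas are permitted; onsets may contain at most 2 consonants).
Epenthesis after each stranded consonant: /h/ → /hʊ/, /ʔ/ → /ʔʊ/, /z/ → /zʊ/.

ðʊhʊʔʊzʊ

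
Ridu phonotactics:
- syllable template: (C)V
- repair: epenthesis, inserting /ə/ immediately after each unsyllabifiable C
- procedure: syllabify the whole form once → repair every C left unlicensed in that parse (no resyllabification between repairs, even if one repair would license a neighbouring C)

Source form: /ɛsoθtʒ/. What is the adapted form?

Under (C)V, the unsyllabifiable consonants are /θ/, /t/, /ʒ/ (no codas are permitted; onsets are limited to one consonant).
Epenthesis after each stranded consonant: /θ/ → /θə/, /t/ → /tə/, /ʒ/ → /ʒə/.

ɛsoθətəʒə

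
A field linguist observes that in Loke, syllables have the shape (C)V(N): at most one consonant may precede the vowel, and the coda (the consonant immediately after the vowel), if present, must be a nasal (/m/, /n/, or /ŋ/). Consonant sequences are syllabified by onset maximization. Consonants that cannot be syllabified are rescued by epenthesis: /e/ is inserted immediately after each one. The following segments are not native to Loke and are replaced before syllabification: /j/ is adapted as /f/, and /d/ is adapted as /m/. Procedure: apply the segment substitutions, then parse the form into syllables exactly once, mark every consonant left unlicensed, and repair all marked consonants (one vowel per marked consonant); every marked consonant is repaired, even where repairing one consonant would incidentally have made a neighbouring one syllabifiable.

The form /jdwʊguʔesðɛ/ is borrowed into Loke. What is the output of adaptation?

femewʊguʔeseðɛ

Substitution: /j/ → /f/, /d/ → /m/, giving /fmwʊguʔesðɛ/.
The consonants /f/, /m/, /s/ cannot be parsed into a legal (C)V(N) syllable (only a nasal (/m/, /n/, or /ŋ/) is licensed in coda position; onsets are limited to one consonant).
Inserting the epenthetic vowel yields /f/ → /fe/, /m/ → /me/, /s/ → /se/.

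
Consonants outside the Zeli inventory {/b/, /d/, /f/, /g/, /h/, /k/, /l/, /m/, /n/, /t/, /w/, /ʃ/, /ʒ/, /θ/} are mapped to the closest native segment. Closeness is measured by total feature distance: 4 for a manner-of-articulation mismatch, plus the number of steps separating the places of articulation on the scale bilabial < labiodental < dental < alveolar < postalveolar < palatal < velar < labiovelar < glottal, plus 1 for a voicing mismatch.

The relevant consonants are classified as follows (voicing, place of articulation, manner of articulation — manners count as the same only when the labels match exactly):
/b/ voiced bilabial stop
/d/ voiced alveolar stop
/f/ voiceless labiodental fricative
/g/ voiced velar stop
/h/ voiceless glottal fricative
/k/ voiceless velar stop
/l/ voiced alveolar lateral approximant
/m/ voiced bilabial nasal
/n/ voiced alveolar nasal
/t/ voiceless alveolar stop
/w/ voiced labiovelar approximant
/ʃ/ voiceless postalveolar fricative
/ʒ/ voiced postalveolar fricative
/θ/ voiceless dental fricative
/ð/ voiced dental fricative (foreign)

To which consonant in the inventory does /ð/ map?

θ

/θ/ is closest: same manner (fricative), place distance 0 (dental→dental), voicing differs (+1); total 1. Next closest is /f/ at distance 2.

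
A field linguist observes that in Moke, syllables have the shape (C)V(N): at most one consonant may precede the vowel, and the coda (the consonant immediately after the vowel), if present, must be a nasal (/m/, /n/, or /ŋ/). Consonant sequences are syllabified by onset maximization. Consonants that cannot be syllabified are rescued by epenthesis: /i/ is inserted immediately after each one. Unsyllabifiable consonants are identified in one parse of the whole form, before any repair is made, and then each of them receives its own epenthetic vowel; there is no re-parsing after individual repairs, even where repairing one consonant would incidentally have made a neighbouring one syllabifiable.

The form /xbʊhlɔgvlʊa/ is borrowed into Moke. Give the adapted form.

xibʊhilɔgivilʊa

The consonants /x/, /h/, /g/, /v/ cannot be parsed into a legal (C)V(N) syllable (only a nasal (/m/, /n/, or /ŋ/) is licensed in coda position; onsets are limited to one consonant).
Each unlicensed consonant becomes the onset of a new syllable: /x/ → /xi/, /h/ → /hi/, /g/ → /gi/, /v/ → /vi/.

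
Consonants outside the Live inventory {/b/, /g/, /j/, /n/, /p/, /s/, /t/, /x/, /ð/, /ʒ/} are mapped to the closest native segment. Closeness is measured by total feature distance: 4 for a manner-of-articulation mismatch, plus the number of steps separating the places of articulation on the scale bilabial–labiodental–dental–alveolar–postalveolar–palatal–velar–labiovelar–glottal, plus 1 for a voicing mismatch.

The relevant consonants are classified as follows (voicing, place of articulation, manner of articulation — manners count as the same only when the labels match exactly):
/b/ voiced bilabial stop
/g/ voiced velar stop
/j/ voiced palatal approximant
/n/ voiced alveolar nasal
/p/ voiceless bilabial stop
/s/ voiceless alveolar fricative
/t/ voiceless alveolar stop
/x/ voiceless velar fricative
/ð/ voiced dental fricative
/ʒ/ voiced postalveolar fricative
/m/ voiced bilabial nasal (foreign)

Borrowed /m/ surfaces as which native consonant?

n

/n/ is closest: same manner (nasal), place distance 3 (bilabial→alveolar), same voicing; total 3. Next closest is /b/ at distance 4.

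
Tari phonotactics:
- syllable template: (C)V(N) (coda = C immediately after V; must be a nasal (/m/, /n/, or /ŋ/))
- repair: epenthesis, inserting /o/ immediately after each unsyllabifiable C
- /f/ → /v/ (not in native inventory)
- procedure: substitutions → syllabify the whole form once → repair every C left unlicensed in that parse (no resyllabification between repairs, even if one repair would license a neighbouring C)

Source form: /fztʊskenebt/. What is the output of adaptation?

vozotʊsokeneboto

Substitution: /f/ → /v/, giving /vztʊskenebt/.
Syllabifying with onset maximization leaves /v/, /z/, /s/, /b/, /t/ stranded (only a nasal (/m/, /n/, or /ŋ/) is licensed in coda position; onsets are limited to one consonant).
Inserting the epenthetic vowel yields /v/ → /vo/, /z/ → /zo/, /s/ → /so/, /b/ → /bo/, /t/ → /to/.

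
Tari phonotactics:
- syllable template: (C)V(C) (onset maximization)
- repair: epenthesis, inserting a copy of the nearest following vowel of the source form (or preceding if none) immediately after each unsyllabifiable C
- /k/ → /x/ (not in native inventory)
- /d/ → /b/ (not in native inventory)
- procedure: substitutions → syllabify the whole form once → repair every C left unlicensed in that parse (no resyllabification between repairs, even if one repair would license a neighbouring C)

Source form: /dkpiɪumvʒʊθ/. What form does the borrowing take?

Substitution: /d/ → /b/, /k/ → /x/, giving /bxpiɪumvʒʊθ/.
Under (C)V(C), the unsyllabifiable consonants are /b/, /x/, /v/ (at most one coda consonant is licensed; onsets are limited to one consonant).
Inserting the epenthetic vowel yields /b/ → /bi/, /x/ → /xi/, /v/ → /vʊ/.

bixipiɪumvʊʒʊθ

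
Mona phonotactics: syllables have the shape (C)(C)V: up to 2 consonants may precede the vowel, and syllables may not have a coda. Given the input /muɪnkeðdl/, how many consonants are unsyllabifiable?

Under (C)(C)V, the unsyllabifiable consonants are /ð/, /d/, /l/ (no codas are permitted; onsets may contain at most 2 consonants).

3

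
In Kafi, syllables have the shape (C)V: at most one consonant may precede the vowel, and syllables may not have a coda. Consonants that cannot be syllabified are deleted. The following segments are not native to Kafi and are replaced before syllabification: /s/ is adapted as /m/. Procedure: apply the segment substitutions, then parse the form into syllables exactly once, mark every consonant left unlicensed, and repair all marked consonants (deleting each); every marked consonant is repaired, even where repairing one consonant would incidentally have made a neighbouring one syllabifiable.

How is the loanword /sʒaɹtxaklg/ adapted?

Substitution: /s/ → /m/, giving /mʒaɹtxaklg/.
The consonants /m/, /ɹ/, /t/, /k/, /l/, /g/ cannot be parsed into a legal (C)V syllable (no codas are permitted; onsets are limited to one consonant).
Deleting the stranded consonants removes /m/, /ɹ/, /t/, /k/, /l/, /g/.

ʒaxa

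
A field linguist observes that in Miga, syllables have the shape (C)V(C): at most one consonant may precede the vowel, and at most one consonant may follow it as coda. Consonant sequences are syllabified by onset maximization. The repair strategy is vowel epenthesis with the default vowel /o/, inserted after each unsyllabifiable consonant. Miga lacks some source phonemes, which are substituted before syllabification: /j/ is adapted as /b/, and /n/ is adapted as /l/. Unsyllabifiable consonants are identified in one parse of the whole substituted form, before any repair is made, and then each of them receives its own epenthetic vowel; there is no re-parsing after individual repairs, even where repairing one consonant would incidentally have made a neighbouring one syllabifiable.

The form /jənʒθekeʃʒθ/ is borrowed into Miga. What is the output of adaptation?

bəlʒoθekeʃʒoθo

Substitution: /j/ → /b/, /n/ → /l/, giving /bəlʒθekeʃʒθ/.
Under (C)V(C), the unsyllabifiable consonants are /ʒ/, /ʒ/, /θ/ (at most one coda consonant is licensed; onsets are limited to one consonant).
Each unlicensed consonant becomes the onset of a new syllable: /ʒ/ → /ʒo/, /ʒ/ → /ʒo/, /θ/ → /θo/.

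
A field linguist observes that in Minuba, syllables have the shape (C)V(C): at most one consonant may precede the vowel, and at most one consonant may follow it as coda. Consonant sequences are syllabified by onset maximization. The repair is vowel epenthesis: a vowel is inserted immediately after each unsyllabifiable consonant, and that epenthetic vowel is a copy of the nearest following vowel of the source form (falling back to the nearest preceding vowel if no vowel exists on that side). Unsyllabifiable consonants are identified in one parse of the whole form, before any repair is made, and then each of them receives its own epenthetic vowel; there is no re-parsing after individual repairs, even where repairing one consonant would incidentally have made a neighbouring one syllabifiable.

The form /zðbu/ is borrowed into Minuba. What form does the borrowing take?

Syllabifying with onset maximization leaves /z/, /ð/ stranded (at most one coda consonant is licensed; onsets are limited to one consonant).
Epenthesis after each stranded consonant: /z/ → /zu/, /ð/ → /ðu/.

zuðubu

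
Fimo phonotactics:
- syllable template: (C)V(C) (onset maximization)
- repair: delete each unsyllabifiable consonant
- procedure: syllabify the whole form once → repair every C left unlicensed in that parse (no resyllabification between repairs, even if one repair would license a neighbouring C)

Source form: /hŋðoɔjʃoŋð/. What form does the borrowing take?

Syllabifying with onset maximization leaves /h/, /ŋ/, /ð/ stranded (at most one coda consonant is licensed; onsets are limited to one consonant).
Deletion applies to /h/, /ŋ/, /ð/.

ðoɔjʃoŋ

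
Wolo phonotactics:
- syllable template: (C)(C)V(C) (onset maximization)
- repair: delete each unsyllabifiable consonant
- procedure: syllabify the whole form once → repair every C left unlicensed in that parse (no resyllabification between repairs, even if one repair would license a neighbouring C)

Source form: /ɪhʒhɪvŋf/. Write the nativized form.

ɪhʒhɪv

Under (C)(C)V(C), the unsyllabifiable consonants are /ŋ/, /f/ (at most one coda consonant is licensed; onsets may contain at most 2 consonants).
Deletion applies to /ŋ/, /f/.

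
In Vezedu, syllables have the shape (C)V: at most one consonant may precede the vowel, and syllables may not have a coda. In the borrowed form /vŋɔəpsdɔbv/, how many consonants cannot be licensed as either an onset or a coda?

5

The consonants /v/, /p/, /s/, /b/, /v/ cannot be parsed into a legal (C)V syllable (no codas are permitted; onsets are limited to one consonant).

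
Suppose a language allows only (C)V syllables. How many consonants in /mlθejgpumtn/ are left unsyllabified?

The consonants /m/, /l/, /j/, /g/, /m/, /t/, /n/ cannot be parsed into a legal (C)V syllable (no codas are permitted; onsets are limited to one consonant).

7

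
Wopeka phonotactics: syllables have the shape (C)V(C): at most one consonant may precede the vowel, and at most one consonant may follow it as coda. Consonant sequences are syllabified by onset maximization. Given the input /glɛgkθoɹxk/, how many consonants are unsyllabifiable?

4

Syllabifying with onset maximization leaves /g/, /k/, /x/, /k/ stranded (at most one coda consonant is licensed; onsets are limited to one consonant).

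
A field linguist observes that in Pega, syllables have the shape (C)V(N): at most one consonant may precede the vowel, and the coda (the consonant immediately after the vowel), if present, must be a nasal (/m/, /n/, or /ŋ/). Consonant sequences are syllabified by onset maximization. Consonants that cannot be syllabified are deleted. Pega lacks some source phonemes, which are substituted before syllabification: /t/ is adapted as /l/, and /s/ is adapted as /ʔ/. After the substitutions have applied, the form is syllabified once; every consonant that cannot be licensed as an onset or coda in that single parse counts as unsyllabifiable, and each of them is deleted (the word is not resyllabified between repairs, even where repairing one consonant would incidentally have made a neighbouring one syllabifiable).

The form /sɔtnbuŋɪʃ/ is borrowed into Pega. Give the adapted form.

ʔɔbuŋɪ

Substitution: /s/ → /ʔ/, /t/ → /l/, giving /ʔɔlnbuŋɪʃ/.
The consonants /l/, /n/, /ʃ/ cannot be parsed into a legal (C)V(N) syllable (only a nasal (/m/, /n/, or /ŋ/) is licensed in coda position; onsets are limited to one consonant).
Each unlicensed consonant is deleted: /l/, /n/, /ʃ/.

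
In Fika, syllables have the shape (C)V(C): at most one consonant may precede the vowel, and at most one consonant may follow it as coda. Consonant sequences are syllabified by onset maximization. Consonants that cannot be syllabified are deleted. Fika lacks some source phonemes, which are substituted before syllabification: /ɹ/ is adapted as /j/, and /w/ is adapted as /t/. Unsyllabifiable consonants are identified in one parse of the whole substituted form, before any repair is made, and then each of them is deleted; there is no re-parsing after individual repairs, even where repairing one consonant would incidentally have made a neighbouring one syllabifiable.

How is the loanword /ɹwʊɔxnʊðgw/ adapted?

tʊɔxnʊð

Substitution: /ɹ/ → /j/, /w/ → /t/, giving /jtʊɔxnʊðgt/.
Syllabifying with onset maximization leaves /j/, /g/, /t/ stranded (at most one coda consonant is licensed; onsets are limited to one consonant).
Deletion applies to /j/, /g/, /t/.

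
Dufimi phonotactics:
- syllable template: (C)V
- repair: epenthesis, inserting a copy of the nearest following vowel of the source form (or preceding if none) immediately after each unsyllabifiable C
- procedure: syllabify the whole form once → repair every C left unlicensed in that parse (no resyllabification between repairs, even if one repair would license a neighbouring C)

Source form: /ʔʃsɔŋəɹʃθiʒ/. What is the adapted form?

Syllabifying with onset maximization leaves /ʔ/, /ʃ/, /ɹ/, /ʃ/, /ʒ/ stranded (no codas are permitted; onsets are limited to one consonant).
Epenthesis after each stranded consonant: /ʔ/ → /ʔɔ/, /ʃ/ → /ʃɔ/, /ɹ/ → /ɹi/, /ʃ/ → /ʃi/, /ʒ/ → /ʒi/.

ʔɔʃɔsɔŋəɹiʃiθiʒi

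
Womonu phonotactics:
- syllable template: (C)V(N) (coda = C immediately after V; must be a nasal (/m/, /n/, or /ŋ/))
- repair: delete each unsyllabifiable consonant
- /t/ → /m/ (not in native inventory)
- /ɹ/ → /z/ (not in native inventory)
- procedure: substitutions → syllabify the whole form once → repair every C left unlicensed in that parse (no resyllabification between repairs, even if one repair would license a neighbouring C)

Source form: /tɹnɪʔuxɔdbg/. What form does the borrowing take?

nɪʔuxɔ

Substitution: /t/ → /m/, /ɹ/ → /z/, giving /mznɪʔuxɔdbg/.
Syllabifying with onset maximization leaves /m/, /z/, /d/, /b/, /g/ stranded (only a nasal (/m/, /n/, or /ŋ/) is licensed in coda position; onsets are limited to one consonant).
Deletion applies to /m/, /z/, /d/, /b/, /g/.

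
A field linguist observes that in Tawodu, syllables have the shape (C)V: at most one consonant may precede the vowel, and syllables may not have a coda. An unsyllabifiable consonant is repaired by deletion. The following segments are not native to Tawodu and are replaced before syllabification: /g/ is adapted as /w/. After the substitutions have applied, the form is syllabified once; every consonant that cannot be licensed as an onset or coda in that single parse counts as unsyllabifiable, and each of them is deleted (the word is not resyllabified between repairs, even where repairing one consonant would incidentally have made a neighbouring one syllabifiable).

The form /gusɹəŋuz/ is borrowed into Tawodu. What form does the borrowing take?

Substitution: /g/ → /w/, giving /wusɹəŋuz/.
The consonants /s/, /z/ cannot be parsed into a legal (C)V syllable (no codas are permitted; onsets are limited to one consonant).
Deleting the stranded consonants removes /s/, /z/.

wuɹəŋu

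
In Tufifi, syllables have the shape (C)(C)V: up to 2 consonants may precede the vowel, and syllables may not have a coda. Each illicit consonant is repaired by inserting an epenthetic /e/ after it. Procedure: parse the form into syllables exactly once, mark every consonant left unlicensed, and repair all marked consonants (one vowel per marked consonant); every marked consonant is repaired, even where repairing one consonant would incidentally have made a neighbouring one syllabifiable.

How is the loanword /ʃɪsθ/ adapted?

ʃɪseθe

The consonants /s/, /θ/ cannot be parsed into a legal (C)(C)V syllable (no codas are permitted; onsets may contain at most 2 consonants).
Each unlicensed consonant becomes the onset of a new syllable: /s/ → /se/, /θ/ → /θe/.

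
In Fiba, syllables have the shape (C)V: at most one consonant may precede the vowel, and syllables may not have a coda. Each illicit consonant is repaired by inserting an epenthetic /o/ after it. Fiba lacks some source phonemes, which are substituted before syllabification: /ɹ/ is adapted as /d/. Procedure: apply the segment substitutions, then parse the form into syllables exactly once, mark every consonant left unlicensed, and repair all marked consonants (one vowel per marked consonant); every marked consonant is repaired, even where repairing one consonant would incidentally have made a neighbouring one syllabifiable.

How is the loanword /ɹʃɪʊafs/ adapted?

doʃɪʊafoso

Substitution: /ɹ/ → /d/, giving /dʃɪʊafs/.
Syllabifying with onset maximization leaves /d/, /f/, /s/ stranded (no codas are permitted; onsets are limited to one consonant).
Inserting the epenthetic vowel yields /d/ → /do/, /f/ → /fo/, /s/ → /so/.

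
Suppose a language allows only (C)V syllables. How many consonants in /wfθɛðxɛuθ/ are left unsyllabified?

4

Under (C)V, the unsyllabifiable consonants are /w/, /f/, /ð/, /θ/ (no codas are permitted; onsets are limited to one consonant).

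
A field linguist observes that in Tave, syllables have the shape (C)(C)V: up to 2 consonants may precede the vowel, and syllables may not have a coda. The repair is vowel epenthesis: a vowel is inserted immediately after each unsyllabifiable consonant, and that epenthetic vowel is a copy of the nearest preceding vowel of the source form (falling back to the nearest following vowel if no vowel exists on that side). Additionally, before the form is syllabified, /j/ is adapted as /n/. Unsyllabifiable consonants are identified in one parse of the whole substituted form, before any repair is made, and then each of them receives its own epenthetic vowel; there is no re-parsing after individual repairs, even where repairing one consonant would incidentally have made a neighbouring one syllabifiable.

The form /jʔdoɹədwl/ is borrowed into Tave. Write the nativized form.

noʔdoɹədəwələ

Substitution: /j/ → /n/, giving /nʔdoɹədwl/.
Under (C)(C)V, the unsyllabifiable consonants are /n/, /d/, /w/, /l/ (no codas are permitted; onsets may contain at most 2 consonants).
Inserting the epenthetic vowel yields /n/ → /no/, /d/ → /də/, /w/ → /wə/, /l/ → /lə/.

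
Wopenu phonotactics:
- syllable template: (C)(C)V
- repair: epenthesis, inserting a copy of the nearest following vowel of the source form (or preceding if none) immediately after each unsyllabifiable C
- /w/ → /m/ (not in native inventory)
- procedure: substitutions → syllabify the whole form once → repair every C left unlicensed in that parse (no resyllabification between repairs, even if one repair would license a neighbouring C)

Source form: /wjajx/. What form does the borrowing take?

mjajaxa

Substitution: /w/ → /m/, giving /mjajx/.
The consonants /j/, /x/ cannot be parsed into a legal (C)(C)V syllable (no codas are permitted; onsets may contain at most 2 consonants).
Each unlicensed consonant becomes the onset of a new syllable: /j/ → /ja/, /x/ → /xa/.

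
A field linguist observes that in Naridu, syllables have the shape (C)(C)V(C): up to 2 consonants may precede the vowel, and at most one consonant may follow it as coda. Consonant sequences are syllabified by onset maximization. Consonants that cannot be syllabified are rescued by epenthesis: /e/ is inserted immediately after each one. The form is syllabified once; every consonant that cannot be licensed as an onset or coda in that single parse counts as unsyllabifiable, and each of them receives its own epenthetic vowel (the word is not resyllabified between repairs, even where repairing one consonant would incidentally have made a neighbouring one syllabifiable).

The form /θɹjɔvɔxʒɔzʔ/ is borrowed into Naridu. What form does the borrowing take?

θeɹjɔvɔxʒɔzʔe

Under (C)(C)V(C), the unsyllabifiable consonants are /θ/, /ʔ/ (at most one coda consonant is licensed; onsets may contain at most 2 consonants).
Epenthesis after each stranded consonant: /θ/ → /θe/, /ʔ/ → /ʔe/.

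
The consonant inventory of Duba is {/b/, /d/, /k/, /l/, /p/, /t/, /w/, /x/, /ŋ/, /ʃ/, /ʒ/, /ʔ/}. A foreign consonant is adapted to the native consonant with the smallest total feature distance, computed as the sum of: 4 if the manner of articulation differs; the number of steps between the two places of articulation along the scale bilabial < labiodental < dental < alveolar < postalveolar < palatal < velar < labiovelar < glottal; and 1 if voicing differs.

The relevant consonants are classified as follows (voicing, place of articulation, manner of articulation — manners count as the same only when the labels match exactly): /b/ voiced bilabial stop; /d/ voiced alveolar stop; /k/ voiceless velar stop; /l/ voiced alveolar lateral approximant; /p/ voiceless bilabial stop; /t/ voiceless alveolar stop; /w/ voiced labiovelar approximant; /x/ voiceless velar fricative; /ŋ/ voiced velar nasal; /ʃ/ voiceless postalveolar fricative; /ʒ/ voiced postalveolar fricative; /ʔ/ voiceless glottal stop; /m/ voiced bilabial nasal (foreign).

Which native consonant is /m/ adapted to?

/b/ is closest: manner differs (nasal→stop, +4), place distance 0 (bilabial→bilabial), same voicing; total 4. Next closest is /p/ at distance 5.

b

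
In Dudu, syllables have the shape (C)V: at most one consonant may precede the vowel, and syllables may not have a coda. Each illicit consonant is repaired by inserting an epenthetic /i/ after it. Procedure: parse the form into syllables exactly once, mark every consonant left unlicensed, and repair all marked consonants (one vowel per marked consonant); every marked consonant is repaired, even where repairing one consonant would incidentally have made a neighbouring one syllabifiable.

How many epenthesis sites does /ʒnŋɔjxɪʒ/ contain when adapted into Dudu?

4

The unsyllabifiable consonants are /ʒ/, /n/, /j/, /ʒ/; each receives one epenthetic vowel.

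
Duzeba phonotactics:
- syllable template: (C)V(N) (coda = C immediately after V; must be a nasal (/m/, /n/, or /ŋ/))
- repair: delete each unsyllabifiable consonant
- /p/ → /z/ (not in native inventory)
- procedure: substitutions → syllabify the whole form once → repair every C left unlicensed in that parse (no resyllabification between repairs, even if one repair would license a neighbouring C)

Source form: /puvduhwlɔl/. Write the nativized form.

zudulɔ

Substitution: /p/ → /z/, giving /zuvduhwlɔl/.
Under (C)V(N), the unsyllabifiable consonants are /v/, /h/, /w/, /l/ (only a nasal (/m/, /n/, or /ŋ/) is licensed in coda position; onsets are limited to one consonant).
Deletion applies to /v/, /h/, /w/, /l/.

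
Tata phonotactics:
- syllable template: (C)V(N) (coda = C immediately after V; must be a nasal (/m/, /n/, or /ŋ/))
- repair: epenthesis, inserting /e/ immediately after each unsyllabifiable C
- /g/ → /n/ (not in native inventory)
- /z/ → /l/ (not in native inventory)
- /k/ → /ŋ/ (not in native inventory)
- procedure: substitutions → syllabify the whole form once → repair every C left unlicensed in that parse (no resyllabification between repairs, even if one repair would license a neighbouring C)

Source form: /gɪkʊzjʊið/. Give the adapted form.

nɪŋʊlejʊiðe

Substitution: /g/ → /n/, /k/ → /ŋ/, /z/ → /l/, giving /nɪŋʊljʊið/.
Syllabifying with onset maximization leaves /l/, /ð/ stranded (only a nasal (/m/, /n/, or /ŋ/) is licensed in coda position; onsets are limited to one consonant).
Each unlicensed consonant becomes the onset of a new syllable: /l/ → /le/, /ð/ → /ðe/.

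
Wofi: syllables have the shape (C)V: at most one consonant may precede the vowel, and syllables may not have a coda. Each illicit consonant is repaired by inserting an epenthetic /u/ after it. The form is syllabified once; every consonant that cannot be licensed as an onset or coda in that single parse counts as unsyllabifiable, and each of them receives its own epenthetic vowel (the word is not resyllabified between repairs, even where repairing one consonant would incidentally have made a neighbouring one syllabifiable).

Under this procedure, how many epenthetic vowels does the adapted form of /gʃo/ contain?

1

The unsyllabifiable consonants are /g/; each receives one epenthetic vowel.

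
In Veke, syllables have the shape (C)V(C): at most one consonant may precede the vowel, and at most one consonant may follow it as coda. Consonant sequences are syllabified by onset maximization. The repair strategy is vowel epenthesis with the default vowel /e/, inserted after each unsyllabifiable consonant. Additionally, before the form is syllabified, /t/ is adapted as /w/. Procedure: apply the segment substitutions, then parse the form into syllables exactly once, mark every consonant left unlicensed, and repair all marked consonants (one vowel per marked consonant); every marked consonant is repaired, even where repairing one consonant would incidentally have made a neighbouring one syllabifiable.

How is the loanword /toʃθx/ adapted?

woʃθexe

Substitution: /t/ → /w/, giving /woʃθx/.
Syllabifying with onset maximization leaves /θ/, /x/ stranded (at most one coda consonant is licensed; onsets are limited to one consonant).
Inserting the epenthetic vowel yields /θ/ → /θe/, /x/ → /xe/.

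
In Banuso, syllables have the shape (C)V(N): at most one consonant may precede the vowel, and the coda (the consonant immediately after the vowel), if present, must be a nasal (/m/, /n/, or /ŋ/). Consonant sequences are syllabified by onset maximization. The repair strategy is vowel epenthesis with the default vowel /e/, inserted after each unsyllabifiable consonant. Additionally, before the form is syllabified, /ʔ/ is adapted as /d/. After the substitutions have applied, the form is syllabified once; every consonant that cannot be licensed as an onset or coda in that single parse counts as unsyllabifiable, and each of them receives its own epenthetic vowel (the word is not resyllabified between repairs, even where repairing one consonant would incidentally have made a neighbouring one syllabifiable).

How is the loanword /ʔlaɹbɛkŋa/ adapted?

Substitution: /ʔ/ → /d/, giving /dlaɹbɛkŋa/.
Under (C)V(N), the unsyllabifiable consonants are /d/, /ɹ/, /k/ (only a nasal (/m/, /n/, or /ŋ/) is licensed in coda position; onsets are limited to one consonant).
Each unlicensed consonant becomes the onset of a new syllable: /d/ → /de/, /ɹ/ → /ɹe/, /k/ → /ke/.

delaɹebɛkeŋa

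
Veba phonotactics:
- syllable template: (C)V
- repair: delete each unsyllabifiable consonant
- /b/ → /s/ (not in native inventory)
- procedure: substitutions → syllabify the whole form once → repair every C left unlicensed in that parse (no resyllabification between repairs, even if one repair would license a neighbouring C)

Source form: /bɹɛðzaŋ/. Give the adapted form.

Substitution: /b/ → /s/, giving /sɹɛðzaŋ/.
The consonants /s/, /ð/, /ŋ/ cannot be parsed into a legal (C)V syllable (no codas are permitted; onsets are limited to one consonant).
Deletion applies to /s/, /ð/, /ŋ/.

ɹɛza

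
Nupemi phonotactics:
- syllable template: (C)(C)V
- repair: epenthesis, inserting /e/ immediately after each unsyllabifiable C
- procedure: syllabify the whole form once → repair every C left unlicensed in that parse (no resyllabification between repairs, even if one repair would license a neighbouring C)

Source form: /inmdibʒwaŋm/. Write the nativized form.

Under (C)(C)V, the unsyllabifiable consonants are /n/, /b/, /ŋ/, /m/ (no codas are permitted; onsets may contain at most 2 consonants).
Each unlicensed consonant becomes the onset of a new syllable: /n/ → /ne/, /b/ → /be/, /ŋ/ → /ŋe/, /m/ → /me/.

inemdibeʒwaŋeme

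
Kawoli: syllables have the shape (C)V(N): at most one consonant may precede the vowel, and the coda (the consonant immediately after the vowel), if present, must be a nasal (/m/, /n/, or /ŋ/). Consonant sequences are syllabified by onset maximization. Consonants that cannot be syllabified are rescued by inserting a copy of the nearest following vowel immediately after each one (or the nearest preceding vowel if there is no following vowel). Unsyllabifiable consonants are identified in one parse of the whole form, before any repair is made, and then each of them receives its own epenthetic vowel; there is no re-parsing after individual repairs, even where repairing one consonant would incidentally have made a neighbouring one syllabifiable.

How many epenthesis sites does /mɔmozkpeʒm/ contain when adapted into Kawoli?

The unsyllabifiable consonants are /z/, /k/, /ʒ/, /m/; each receives one epenthetic vowel.

4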